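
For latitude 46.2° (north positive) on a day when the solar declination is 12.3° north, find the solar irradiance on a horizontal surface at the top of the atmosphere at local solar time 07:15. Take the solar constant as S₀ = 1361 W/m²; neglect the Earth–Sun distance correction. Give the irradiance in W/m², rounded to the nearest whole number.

Hour angle H = 15° × (7.25 − 12) = -71.25°.
cos θ_z = sin φ sin δ + cos φ cos δ cos H = (0.7218)(0.2130) + (0.6921)(0.9770)(0.3214) = 0.3711.
Top-of-atmosphere irradiance = S₀ cos θ_z = 1361 × 0.3711 = 505.07 W/m².

505 W/m²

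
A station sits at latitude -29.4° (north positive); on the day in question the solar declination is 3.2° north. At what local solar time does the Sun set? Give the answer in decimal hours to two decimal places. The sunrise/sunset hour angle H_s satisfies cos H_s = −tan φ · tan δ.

17.88 h

The sunset hour angle satisfies cos H_s = −tan φ tan δ = 0.0315, giving H_s = 88.19°.
Sunset is at 12 + H_s/15 = 12 + 5.879 = 17.879 h local solar time.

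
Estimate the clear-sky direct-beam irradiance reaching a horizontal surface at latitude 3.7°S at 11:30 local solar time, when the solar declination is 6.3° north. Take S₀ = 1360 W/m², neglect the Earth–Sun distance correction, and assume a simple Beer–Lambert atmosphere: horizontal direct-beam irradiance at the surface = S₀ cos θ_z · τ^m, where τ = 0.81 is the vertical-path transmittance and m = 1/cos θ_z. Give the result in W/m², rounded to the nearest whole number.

Hour angle H = 15° × (11.5 − 12) = -7.50°.
With φ = -3.7°, δ = 6.3°, H = -7.50°: sin φ sin δ = -0.0071, cos φ cos δ cos H = 0.9834, so cos θ_z = 0.9763.
Air mass m = 1/cos θ_z = 1/0.9763 = 1.024; τ^m = 0.81^1.024 = 0.8059.
Surface direct beam = 1360 × 0.9763 × 0.8059 = 1070.05 W/m².

1070 W/m²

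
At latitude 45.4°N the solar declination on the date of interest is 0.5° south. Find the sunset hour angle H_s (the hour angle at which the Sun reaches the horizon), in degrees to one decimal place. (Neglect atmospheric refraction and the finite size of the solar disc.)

−tan φ tan δ = −(1.0141)(-0.0087) = 0.0088; H_s = arccos(0.0088) = 89.50°.

89.5°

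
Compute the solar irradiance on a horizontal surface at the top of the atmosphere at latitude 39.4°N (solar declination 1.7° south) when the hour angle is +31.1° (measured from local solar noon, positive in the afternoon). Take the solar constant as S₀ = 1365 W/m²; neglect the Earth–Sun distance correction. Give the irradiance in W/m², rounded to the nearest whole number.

cos θ_z = sin(39.4°) sin(-1.7°) + cos(39.4°) cos(-1.7°) cos(31.10°) = -0.0188 + 0.6614 = 0.6426.
Top-of-atmosphere irradiance = S₀ cos θ_z = 1365 × 0.6426 = 877.15 W/m².

877 W/m²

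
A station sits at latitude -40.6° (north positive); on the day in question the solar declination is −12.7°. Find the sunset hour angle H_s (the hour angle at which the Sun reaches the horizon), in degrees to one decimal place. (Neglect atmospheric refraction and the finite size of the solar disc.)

−tan φ tan δ = −(-0.8571)(-0.2254) = -0.1932; H_s = arccos(-0.1932) = 101.14°.

101.1°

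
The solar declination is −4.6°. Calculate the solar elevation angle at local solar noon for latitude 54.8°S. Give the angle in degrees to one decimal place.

At local solar noon the hour angle is zero, so the elevation is 90° − |φ − δ| = 90° − |-54.8° − (-4.6°)| = 90° − 50.2° = 39.8°.

39.8°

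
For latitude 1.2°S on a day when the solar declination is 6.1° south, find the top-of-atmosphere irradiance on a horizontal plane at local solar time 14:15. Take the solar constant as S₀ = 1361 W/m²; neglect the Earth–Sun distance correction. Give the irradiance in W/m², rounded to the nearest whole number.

Hour angle H = 15° × (14.25 − 12) = 33.75°.
With φ = -1.2°, δ = -6.1°, H = 33.75°: sin φ sin δ = 0.0022, cos φ cos δ cos H = 0.8266, so cos θ_z = 0.8288.
Top-of-atmosphere irradiance = S₀ cos θ_z = 1361 × 0.8288 = 1128.00 W/m².

1128 W/m²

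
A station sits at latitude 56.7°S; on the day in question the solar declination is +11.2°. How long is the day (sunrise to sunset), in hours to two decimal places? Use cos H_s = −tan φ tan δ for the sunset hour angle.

9.66 hours

The sunset hour angle satisfies cos H_s = −tan φ tan δ = 0.3014, giving H_s = 72.46°.
Day length = 2 H_s / 15° h⁻¹ = 144.92° / 15 = 9.661 h.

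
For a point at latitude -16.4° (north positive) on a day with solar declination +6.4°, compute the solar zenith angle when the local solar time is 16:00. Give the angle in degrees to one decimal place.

Hour angle H = 15° × (16 − 12) = 60.00°.
cos θ_z = sin(-16.4°) sin(6.4°) + cos(-16.4°) cos(6.4°) cos(60.00°) = -0.0315 + 0.4767 = 0.4452.
θ_z = arccos(0.4452) = 63.56°.

63.6°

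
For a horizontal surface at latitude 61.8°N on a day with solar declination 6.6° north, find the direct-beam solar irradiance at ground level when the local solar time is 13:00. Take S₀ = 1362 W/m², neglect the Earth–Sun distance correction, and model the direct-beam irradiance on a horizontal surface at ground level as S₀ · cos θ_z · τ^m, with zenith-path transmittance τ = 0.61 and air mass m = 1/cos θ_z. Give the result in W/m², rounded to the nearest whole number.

Hour angle H = 15° × (13 − 12) = 15.00°.
cos θ_z = sin φ sin δ + cos φ cos δ cos H = (0.8813)(0.1149) + (0.4726)(0.9934)(0.9659) = 0.5547.
Air mass m = 1/cos θ_z = 1/0.5547 = 1.803; τ^m = 0.61^1.803 = 0.4102.
Surface direct beam = 1362 × 0.5547 × 0.4102 = 309.91 W/m².

310 W/m²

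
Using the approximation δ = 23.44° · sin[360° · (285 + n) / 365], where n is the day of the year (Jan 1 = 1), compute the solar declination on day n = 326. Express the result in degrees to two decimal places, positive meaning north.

360 × (285 + 326) / 365 = 602.630°; sin(602.630°) = -0.8881.
δ = 23.44 × -0.8881 = -20.817° ≈ -20.82°.

-20.82°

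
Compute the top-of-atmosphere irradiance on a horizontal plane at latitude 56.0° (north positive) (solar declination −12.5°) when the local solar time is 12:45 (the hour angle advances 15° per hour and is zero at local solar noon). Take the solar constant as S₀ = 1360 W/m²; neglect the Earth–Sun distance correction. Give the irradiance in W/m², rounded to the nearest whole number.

Hour angle H = 15° × (12.75 − 12) = 11.25°.
cos θ_z = sin(56.0°) sin(-12.5°) + cos(56.0°) cos(-12.5°) cos(11.25°) = -0.1794 + 0.5354 = 0.3560.
Top-of-atmosphere irradiance = S₀ cos θ_z = 1360 × 0.3560 = 484.16 W/m².

484 W/m²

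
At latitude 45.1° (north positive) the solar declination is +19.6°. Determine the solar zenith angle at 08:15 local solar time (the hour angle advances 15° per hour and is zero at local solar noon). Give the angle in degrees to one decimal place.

52.6°

Hour angle H = 15° × (8.25 − 12) = -56.25°.
With φ = 45.1°, δ = 19.6°, H = -56.25°: sin φ sin δ = 0.2376, cos φ cos δ cos H = 0.3694, so cos θ_z = 0.6070.
θ_z = arccos(0.6070) = 52.63°.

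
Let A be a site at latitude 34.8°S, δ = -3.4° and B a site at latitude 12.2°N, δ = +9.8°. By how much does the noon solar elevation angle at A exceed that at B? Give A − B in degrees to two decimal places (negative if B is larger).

A: 90° − |-34.8 − (-3.4)| = 58.60°.
B: 90° − |12.2 − (9.8)| = 87.60°.
A − B = 58.60 − 87.60 = -29.00°.

-29.00°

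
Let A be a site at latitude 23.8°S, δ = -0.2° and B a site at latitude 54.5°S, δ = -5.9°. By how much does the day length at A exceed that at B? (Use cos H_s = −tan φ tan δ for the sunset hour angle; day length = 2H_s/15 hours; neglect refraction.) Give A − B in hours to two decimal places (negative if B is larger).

-1.10 h

A: H_s = arccos(−tan -23.8° · tan -0.2°) = 90.09°, so 2H_s/15 = 12.0120 h.
B: H_s = arccos(−tan -54.5° · tan -5.9°) = 98.33°, so 2H_s/15 = 13.1107 h.
A − B = 12.0120 − 13.1107 = -1.0987 h.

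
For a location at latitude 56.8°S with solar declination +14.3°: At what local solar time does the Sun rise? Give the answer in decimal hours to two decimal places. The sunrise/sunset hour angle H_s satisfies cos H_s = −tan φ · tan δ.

The sunset hour angle satisfies cos H_s = −tan φ tan δ = 0.3895, giving H_s = 67.08°.
Sunrise is at 12 − H_s/15 = 12 − 4.472 = 7.528 h local solar time.

7.53 h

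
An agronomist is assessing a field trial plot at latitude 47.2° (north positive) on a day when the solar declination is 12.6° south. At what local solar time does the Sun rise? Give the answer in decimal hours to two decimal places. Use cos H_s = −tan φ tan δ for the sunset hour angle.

6.93 h

−tan φ tan δ = −(1.0799)(-0.2235) = 0.2414; H_s = arccos(0.2414) = 76.03°.
Sunrise is at 12 − H_s/15 = 12 − 5.069 = 6.931 h local solar time.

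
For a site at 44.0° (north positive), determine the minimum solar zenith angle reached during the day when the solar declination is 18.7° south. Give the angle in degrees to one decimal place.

At local solar noon the hour angle is zero, so the zenith angle is |φ − δ| = |44.0° − (-18.7°)| = 62.7°.

62.7°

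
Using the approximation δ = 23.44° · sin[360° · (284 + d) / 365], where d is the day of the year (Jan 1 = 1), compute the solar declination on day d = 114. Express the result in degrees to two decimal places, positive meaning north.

360 × (284 + 114) / 365 = 392.548°; sin(392.548°) = 0.5380.
δ = 23.44 × 0.5380 = 12.611° ≈ +12.61°.

+12.61°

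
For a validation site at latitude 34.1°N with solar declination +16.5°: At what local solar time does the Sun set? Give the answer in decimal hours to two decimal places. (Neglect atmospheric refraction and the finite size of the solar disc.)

−tan φ tan δ = −(0.6771)(0.2962) = -0.2006; H_s = arccos(-0.2006) = 101.57°.
Sunset is at 12 + H_s/15 = 12 + 6.771 = 18.771 h local solar time.

18.77 h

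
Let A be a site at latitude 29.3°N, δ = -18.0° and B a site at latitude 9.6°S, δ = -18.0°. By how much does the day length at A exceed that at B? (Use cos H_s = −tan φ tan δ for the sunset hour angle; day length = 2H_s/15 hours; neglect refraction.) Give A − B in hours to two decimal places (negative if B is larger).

A: H_s = arccos(−tan 29.3° · tan -18.0°) = 79.49°, so 2H_s/15 = 10.5987 h.
B: H_s = arccos(−tan -9.6° · tan -18.0°) = 93.15°, so 2H_s/15 = 12.4200 h.
A − B = 10.5987 − 12.4200 = -1.8213 h.

-1.82 h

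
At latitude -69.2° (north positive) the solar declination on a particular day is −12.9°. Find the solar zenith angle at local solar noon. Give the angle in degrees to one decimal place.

56.3°

At local solar noon the hour angle is zero, so the zenith angle is |φ − δ| = |-69.2° − (-12.9°)| = 56.3°.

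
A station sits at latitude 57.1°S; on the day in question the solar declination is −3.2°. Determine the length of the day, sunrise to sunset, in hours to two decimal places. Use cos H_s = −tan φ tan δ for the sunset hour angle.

12.66 hours

−tan φ tan δ = −(-1.5458)(-0.0559) = -0.0864; H_s = arccos(-0.0864) = 94.96°.
Day length = 2 H_s / 15° h⁻¹ = 189.92° / 15 = 12.661 h.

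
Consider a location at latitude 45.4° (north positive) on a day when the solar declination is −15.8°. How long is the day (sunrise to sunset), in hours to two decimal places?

9.78 hours

cos H_s = −tan(45.4°) · tan(-15.8°) = 0.2870, so H_s = arccos(0.2870) = 73.32°.
Day length = 2 H_s / 15° h⁻¹ = 146.64° / 15 = 9.776 h.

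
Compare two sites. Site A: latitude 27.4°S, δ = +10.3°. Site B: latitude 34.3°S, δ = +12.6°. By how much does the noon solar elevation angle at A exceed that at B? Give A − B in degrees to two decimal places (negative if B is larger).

A: 90° − |-27.4 − (10.3)| = 52.30°.
B: 90° − |-34.3 − (12.6)| = 43.10°.
A − B = 52.30 − 43.10 = 9.20°.

+9.20°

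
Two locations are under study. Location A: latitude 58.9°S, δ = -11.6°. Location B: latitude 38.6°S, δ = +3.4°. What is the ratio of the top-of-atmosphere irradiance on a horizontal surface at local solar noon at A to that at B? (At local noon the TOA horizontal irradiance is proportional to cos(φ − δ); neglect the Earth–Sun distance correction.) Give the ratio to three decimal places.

A: cos θ_z = cos(-58.9° − (-11.6°)) = 0.6782.
B: cos θ_z = cos(-38.6° − (3.4°)) = 0.7431.
Ratio A/B = 0.6782 / 0.7431 = 0.9127.

0.913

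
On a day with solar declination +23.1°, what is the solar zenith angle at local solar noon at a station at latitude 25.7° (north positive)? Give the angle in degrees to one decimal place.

At local solar noon the hour angle is zero, so the zenith angle is |φ − δ| = |25.7° − (23.1°)| = 2.6°.

2.6°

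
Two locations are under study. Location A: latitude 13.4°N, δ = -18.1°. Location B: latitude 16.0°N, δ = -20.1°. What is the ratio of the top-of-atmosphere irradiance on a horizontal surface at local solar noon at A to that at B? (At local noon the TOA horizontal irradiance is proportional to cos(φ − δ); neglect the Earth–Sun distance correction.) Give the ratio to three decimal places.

A: cos θ_z = cos(13.4° − (-18.1°)) = 0.8526.
B: cos θ_z = cos(16.0° − (-20.1°)) = 0.8080.
Ratio A/B = 0.8526 / 0.8080 = 1.0552.

1.055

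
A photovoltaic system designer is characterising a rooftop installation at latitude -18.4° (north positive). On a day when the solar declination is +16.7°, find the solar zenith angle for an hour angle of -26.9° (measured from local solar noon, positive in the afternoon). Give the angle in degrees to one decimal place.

44.0°

With φ = -18.4°, δ = 16.7°, H = -26.90°: sin φ sin δ = -0.0907, cos φ cos δ cos H = 0.8105, so cos θ_z = 0.7198.
θ_z = arccos(0.7198) = 43.96°.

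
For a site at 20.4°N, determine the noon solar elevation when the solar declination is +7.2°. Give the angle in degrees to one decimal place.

At local solar noon the hour angle is zero, so the elevation is 90° − |φ − δ| = 90° − |20.4° − (7.2°)| = 90° − 13.2° = 76.8°.

76.8°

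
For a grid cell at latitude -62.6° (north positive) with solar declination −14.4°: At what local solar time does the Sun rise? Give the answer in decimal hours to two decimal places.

4.02 h

The sunset hour angle satisfies cos H_s = −tan φ tan δ = -0.4953, giving H_s = 119.69°.
Sunrise is at 12 − H_s/15 = 12 − 7.979 = 4.021 h local solar time.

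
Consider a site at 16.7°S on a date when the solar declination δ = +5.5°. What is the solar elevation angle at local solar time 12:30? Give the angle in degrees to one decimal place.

66.6°

Hour angle H = 15° × (12.5 − 12) = 7.50°.
cos θ_z = sin(-16.7°) sin(5.5°) + cos(-16.7°) cos(5.5°) cos(7.50°) = -0.0275 + 0.9453 = 0.9178.
θ_z = arccos(0.9178) = 23.39°, so the elevation is 90° − 23.39° = 66.61°.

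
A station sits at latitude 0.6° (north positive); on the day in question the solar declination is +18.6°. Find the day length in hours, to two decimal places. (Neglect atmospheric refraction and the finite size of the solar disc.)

The sunset hour angle satisfies cos H_s = −tan φ tan δ = -0.0035, giving H_s = 90.20°.
Day length = 2 H_s / 15° h⁻¹ = 180.40° / 15 = 12.027 h.

12.03 hours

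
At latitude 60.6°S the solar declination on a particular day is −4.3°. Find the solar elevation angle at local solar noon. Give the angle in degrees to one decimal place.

33.7°

At local solar noon the hour angle is zero, so the elevation is 90° − |φ − δ| = 90° − |-60.6° − (-4.3°)| = 90° − 56.3° = 33.7°.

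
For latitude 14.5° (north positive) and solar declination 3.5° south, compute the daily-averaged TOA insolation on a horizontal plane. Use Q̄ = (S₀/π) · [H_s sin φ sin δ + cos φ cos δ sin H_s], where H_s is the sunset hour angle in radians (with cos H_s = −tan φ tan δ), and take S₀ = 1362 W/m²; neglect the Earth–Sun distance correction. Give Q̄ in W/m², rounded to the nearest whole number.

409 W/m²

The sunset hour angle satisfies cos H_s = −tan φ tan δ = 0.0158, giving H_s = 89.09°. In radians, H_s = 1.5549.
H_s sin φ sin δ = 1.5549 × 0.2504 × -0.0610 = -0.0238.
cos φ cos δ sin H_s = 0.9681 × 0.9981 × 0.9999 = 0.9662.
Q̄ = (1362/π) × (-0.0238 + 0.9662) = 433.54 × 0.9424 = 408.57 W/m².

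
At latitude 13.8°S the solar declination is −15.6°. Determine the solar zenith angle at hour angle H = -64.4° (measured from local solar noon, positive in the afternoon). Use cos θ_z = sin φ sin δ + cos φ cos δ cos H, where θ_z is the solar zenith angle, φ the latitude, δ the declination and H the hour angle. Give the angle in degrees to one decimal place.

With φ = -13.8°, δ = -15.6°, H = -64.40°: sin φ sin δ = 0.0641, cos φ cos δ cos H = 0.4042, so cos θ_z = 0.4683.
θ_z = arccos(0.4683) = 62.08°.

62.1°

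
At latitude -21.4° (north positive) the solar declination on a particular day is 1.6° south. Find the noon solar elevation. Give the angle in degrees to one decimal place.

At local solar noon the hour angle is zero, so the elevation is 90° − |φ − δ| = 90° − |-21.4° − (-1.6°)| = 90° − 19.8° = 70.2°.

70.2°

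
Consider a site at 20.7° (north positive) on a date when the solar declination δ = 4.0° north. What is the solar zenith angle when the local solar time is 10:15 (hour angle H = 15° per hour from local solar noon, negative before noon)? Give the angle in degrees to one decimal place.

30.5°

Hour angle H = 15° × (10.25 − 12) = -26.25°.
cos θ_z = sin φ sin δ + cos φ cos δ cos H = (0.3535)(0.0698) + (0.9354)(0.9976)(0.8969) = 0.8616.
θ_z = arccos(0.8616) = 30.50°.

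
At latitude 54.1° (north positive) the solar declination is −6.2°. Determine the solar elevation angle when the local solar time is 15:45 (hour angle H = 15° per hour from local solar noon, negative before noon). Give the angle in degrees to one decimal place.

Hour angle H = 15° × (15.75 − 12) = 56.25°.
cos θ_z = sin(54.1°) sin(-6.2°) + cos(54.1°) cos(-6.2°) cos(56.25°) = -0.0875 + 0.3239 = 0.2364.
θ_z = arccos(0.2364) = 76.33°, so the elevation is 90° − 76.33° = 13.67°.

13.7°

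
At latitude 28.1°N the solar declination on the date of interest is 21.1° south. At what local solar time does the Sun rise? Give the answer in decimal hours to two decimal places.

6.79 h

The sunset hour angle satisfies cos H_s = −tan φ tan δ = 0.2060, giving H_s = 78.11°.
Sunrise is at 12 − H_s/15 = 12 − 5.207 = 6.793 h local solar time.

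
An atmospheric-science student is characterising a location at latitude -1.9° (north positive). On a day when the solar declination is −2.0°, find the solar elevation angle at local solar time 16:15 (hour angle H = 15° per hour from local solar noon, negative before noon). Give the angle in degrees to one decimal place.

Hour angle H = 15° × (16.25 − 12) = 63.75°.
With φ = -1.9°, δ = -2.0°, H = 63.75°: sin φ sin δ = 0.0012, cos φ cos δ cos H = 0.4418, so cos θ_z = 0.4430.
θ_z = arccos(0.4430) = 63.70°, so the elevation is 90° − 63.70° = 26.30°.

26.3°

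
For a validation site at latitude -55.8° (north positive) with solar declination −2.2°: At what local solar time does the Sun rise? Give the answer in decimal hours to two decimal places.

5.78 h

−tan φ tan δ = −(-1.4715)(-0.0384) = -0.0565; H_s = arccos(-0.0565) = 93.24°.
Sunrise is at 12 − H_s/15 = 12 − 6.216 = 5.784 h local solar time.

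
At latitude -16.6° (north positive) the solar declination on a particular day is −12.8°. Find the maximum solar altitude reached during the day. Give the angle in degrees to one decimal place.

At local solar noon the hour angle is zero, so the elevation is 90° − |φ − δ| = 90° − |-16.6° − (-12.8°)| = 90° − 3.8° = 86.2°.

86.2°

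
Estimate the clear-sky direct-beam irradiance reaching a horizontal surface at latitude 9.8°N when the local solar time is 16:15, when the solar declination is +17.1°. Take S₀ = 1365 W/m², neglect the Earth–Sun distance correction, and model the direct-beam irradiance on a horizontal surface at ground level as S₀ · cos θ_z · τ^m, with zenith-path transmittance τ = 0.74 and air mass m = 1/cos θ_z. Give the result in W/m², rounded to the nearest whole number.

334 W/m²

Hour angle H = 15° × (16.25 − 12) = 63.75°.
cos θ_z = sin(9.8°) sin(17.1°) + cos(9.8°) cos(17.1°) cos(63.75°) = 0.0500 + 0.4166 = 0.4666.
Air mass m = 1/cos θ_z = 1/0.4666 = 2.143; τ^m = 0.74^2.143 = 0.5245.
Surface direct beam = 1365 × 0.4666 × 0.5245 = 334.06 W/m².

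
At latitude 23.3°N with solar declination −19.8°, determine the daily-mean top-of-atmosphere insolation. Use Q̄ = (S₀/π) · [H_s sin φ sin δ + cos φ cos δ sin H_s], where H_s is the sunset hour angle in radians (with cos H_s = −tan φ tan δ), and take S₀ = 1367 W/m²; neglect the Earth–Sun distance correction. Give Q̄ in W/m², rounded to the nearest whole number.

The sunset hour angle satisfies cos H_s = −tan φ tan δ = 0.1551, giving H_s = 81.08°. In radians, H_s = 1.4151.
H_s sin φ sin δ = 1.4151 × 0.3955 × -0.3387 = -0.1896.
cos φ cos δ sin H_s = 0.9184 × 0.9409 × 0.9879 = 0.8537.
Q̄ = (1367/π) × (-0.1896 + 0.8537) = 435.13 × 0.6641 = 288.97 W/m².

289 W/m²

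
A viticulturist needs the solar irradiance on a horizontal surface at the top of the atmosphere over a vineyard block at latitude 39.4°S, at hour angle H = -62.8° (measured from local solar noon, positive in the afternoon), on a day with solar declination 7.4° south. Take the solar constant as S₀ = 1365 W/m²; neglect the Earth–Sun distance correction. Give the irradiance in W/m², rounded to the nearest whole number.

590 W/m²

cos θ_z = sin φ sin δ + cos φ cos δ cos H = (-0.6347)(-0.1288) + (0.7727)(0.9917)(0.4571) = 0.4320.
Top-of-atmosphere irradiance = S₀ cos θ_z = 1365 × 0.4320 = 589.68 W/m².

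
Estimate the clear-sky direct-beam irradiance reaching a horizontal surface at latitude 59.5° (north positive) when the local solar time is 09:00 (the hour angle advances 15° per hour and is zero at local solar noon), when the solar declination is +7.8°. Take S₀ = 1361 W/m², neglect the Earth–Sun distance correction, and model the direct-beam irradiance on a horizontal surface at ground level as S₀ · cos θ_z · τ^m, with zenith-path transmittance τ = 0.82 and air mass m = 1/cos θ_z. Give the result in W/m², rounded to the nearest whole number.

Hour angle H = 15° × (9 − 12) = -45.00°.
With φ = 59.5°, δ = 7.8°, H = -45.00°: sin φ sin δ = 0.1169, cos φ cos δ cos H = 0.3556, so cos θ_z = 0.4725.
Air mass m = 1/cos θ_z = 1/0.4725 = 2.116; τ^m = 0.82^2.116 = 0.6571.
Surface direct beam = 1361 × 0.4725 × 0.6571 = 422.56 W/m².

423 W/m²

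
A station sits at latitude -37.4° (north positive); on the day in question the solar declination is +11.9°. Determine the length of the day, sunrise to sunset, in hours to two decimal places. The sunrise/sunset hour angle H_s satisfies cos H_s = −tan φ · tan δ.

cos H_s = −tan(-37.4°) · tan(11.9°) = 0.1611, so H_s = arccos(0.1611) = 80.73°.
Day length = 2 H_s / 15° h⁻¹ = 161.46° / 15 = 10.764 h.

10.76 hours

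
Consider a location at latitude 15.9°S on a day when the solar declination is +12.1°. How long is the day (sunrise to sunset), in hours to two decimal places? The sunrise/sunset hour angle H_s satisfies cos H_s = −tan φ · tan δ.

11.53 hours

cos H_s = −tan(-15.9°) · tan(12.1°) = 0.0611, so H_s = arccos(0.0611) = 86.50°.
Day length = 2 H_s / 15° h⁻¹ = 173.00° / 15 = 11.533 h.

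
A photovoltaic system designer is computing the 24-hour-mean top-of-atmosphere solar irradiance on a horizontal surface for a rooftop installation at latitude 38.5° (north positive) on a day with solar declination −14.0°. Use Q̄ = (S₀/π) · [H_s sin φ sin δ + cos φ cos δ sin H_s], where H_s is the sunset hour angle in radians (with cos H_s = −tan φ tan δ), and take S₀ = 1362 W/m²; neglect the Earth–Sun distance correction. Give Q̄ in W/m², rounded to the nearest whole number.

233 W/m²

cos H_s = −tan(38.5°) · tan(-14.0°) = 0.1983, so H_s = arccos(0.1983) = 78.56°. In radians, H_s = 1.3711.
H_s sin φ sin δ = 1.3711 × 0.6225 × -0.2419 = -0.2065.
cos φ cos δ sin H_s = 0.7826 × 0.9703 × 0.9801 = 0.7442.
Q̄ = (1362/π) × (-0.2065 + 0.7442) = 433.54 × 0.5377 = 233.11 W/m².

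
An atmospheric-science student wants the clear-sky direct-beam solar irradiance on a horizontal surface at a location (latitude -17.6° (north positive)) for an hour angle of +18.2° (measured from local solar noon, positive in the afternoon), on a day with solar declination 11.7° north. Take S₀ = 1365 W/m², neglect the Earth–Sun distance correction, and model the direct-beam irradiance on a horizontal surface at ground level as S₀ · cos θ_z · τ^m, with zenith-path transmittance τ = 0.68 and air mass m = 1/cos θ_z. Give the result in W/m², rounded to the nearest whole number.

706 W/m²

cos θ_z = sin(-17.6°) sin(11.7°) + cos(-17.6°) cos(11.7°) cos(18.20°) = -0.0613 + 0.8867 = 0.8254.
Air mass m = 1/cos θ_z = 1/0.8254 = 1.212; τ^m = 0.68^1.212 = 0.6266.
Surface direct beam = 1365 × 0.8254 × 0.6266 = 705.97 W/m².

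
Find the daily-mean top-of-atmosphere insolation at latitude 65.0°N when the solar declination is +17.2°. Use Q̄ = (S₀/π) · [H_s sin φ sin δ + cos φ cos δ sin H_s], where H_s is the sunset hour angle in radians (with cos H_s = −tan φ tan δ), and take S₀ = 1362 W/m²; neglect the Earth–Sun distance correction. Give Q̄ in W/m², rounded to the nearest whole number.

398 W/m²

cos H_s = −tan(65.0°) · tan(17.2°) = -0.6638, so H_s = arccos(-0.6638) = 131.59°. In radians, H_s = 2.2967.
H_s sin φ sin δ = 2.2967 × 0.9063 × 0.2957 = 0.6155.
cos φ cos δ sin H_s = 0.4226 × 0.9553 × 0.7479 = 0.3019.
Q̄ = (1362/π) × (0.6155 + 0.3019) = 433.54 × 0.9174 = 397.73 W/m².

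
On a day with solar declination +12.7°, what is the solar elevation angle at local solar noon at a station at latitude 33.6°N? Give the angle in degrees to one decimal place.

At local solar noon the hour angle is zero, so the elevation is 90° − |φ − δ| = 90° − |33.6° − (12.7°)| = 90° − 20.9° = 69.1°.

69.1°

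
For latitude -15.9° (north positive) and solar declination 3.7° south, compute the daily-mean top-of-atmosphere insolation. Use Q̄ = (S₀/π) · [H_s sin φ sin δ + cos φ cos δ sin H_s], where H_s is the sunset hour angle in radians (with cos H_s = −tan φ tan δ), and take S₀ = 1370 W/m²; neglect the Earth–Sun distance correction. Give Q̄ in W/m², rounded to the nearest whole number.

cos H_s = −tan(-15.9°) · tan(-3.7°) = -0.0184, so H_s = arccos(-0.0184) = 91.05°. In radians, H_s = 1.5891.
H_s sin φ sin δ = 1.5891 × -0.2740 × -0.0645 = 0.0281.
cos φ cos δ sin H_s = 0.9617 × 0.9979 × 0.9998 = 0.9595.
Q̄ = (1370/π) × (0.0281 + 0.9595) = 436.08 × 0.9876 = 430.67 W/m².

431 W/m²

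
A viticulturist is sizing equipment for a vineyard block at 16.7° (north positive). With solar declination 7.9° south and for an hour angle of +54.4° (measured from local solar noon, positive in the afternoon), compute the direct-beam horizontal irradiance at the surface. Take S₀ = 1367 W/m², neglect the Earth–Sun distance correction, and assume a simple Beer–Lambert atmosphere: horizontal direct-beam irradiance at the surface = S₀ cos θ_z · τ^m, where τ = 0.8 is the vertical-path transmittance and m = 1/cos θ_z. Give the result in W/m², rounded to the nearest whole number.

454 W/m²

cos θ_z = sin φ sin δ + cos φ cos δ cos H = (0.2874)(-0.1374) + (0.9578)(0.9905)(0.5821) = 0.5128.
Air mass m = 1/cos θ_z = 1/0.5128 = 1.950; τ^m = 0.8^1.950 = 0.6472.
Surface direct beam = 1367 × 0.5128 × 0.6472 = 453.69 W/m².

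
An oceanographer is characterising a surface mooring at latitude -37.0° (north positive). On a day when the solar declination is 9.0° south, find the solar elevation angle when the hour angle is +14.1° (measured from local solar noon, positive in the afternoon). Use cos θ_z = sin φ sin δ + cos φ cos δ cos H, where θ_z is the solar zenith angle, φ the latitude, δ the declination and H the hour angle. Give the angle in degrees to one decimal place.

cos θ_z = sin(-37.0°) sin(-9.0°) + cos(-37.0°) cos(-9.0°) cos(14.10°) = 0.0941 + 0.7650 = 0.8591.
θ_z = arccos(0.8591) = 30.78°, so the elevation is 90° − 30.78° = 59.22°.

59.2°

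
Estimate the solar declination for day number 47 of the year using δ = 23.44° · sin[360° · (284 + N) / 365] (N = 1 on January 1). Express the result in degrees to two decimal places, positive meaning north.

-12.95°

360 × (284 + 47) / 365 = 326.466°; sin(326.466°) = -0.5524.
δ = 23.44 × -0.5524 = -12.948° ≈ -12.95°.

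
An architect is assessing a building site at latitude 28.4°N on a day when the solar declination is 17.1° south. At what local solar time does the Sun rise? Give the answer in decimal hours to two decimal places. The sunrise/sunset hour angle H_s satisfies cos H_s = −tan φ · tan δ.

6.64 h

cos H_s = −tan(28.4°) · tan(-17.1°) = 0.1663, so H_s = arccos(0.1663) = 80.43°.
Sunrise is at 12 − H_s/15 = 12 − 5.362 = 6.638 h local solar time.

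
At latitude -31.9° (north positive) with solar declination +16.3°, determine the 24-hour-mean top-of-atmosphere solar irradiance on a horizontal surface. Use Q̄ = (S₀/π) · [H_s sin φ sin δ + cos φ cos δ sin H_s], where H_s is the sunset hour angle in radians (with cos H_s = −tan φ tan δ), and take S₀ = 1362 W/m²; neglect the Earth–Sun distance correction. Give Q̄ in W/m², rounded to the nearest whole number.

The sunset hour angle satisfies cos H_s = −tan φ tan δ = 0.1820, giving H_s = 79.51°. In radians, H_s = 1.3877.
H_s sin φ sin δ = 1.3877 × -0.5284 × 0.2807 = -0.2058.
cos φ cos δ sin H_s = 0.8490 × 0.9598 × 0.9833 = 0.8013.
Q̄ = (1362/π) × (-0.2058 + 0.8013) = 433.54 × 0.5955 = 258.17 W/m².

258 W/m²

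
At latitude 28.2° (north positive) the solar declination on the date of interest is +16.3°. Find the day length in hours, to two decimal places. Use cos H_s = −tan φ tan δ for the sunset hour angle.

13.20 hours

The sunset hour angle satisfies cos H_s = −tan φ tan δ = -0.1568, giving H_s = 99.02°.
Day length = 2 H_s / 15° h⁻¹ = 198.04° / 15 = 13.203 h.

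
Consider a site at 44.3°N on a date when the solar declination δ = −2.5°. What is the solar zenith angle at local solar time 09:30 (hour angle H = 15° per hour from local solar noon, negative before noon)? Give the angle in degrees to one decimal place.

57.5°

Hour angle H = 15° × (9.5 − 12) = -37.50°.
cos θ_z = sin φ sin δ + cos φ cos δ cos H = (0.6984)(-0.0436) + (0.7157)(0.9990)(0.7934) = 0.5368.
θ_z = arccos(0.5368) = 57.53°.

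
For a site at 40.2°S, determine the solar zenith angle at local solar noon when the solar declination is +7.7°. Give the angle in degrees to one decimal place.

At local solar noon the hour angle is zero, so the zenith angle is |φ − δ| = |-40.2° − (7.7°)| = 47.9°.

47.9°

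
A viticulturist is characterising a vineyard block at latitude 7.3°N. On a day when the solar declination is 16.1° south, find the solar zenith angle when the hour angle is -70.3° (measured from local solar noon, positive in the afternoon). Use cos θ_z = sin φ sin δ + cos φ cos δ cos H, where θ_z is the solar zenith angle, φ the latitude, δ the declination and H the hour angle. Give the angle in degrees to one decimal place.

cos θ_z = sin(7.3°) sin(-16.1°) + cos(7.3°) cos(-16.1°) cos(-70.30°) = -0.0352 + 0.3212 = 0.2860.
θ_z = arccos(0.2860) = 73.38°.

73.4°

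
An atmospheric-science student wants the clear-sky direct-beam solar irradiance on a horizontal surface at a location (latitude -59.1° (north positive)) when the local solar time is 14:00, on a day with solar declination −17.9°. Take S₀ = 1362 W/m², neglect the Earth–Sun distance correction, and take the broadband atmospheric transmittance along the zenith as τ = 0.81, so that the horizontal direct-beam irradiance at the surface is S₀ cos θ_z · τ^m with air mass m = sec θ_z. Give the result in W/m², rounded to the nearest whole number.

Hour angle H = 15° × (14 − 12) = 30.00°.
cos θ_z = sin φ sin δ + cos φ cos δ cos H = (-0.8581)(-0.3074) + (0.5135)(0.9516)(0.8660) = 0.6869.
Air mass m = 1/cos θ_z = 1/0.6869 = 1.456; τ^m = 0.81^1.456 = 0.7358.
Surface direct beam = 1362 × 0.6869 × 0.7358 = 688.38 W/m².

688 W/m²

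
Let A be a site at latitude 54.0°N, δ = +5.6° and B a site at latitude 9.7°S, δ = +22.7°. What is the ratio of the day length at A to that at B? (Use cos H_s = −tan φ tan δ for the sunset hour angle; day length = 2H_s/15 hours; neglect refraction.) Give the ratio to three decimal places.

1.138

A: H_s = arccos(−tan 54.0° · tan 5.6°) = 97.76°, so 2H_s/15 = 13.0347 h.
B: H_s = arccos(−tan -9.7° · tan 22.7°) = 85.90°, so 2H_s/15 = 11.4533 h.
Ratio A/B = 13.0347 / 11.4533 = 1.1381.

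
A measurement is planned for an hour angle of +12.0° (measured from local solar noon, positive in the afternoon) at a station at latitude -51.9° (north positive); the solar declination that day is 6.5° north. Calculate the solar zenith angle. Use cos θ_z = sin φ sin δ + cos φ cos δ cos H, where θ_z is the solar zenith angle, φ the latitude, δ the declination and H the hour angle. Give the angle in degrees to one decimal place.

59.3°

cos θ_z = sin(-51.9°) sin(6.5°) + cos(-51.9°) cos(6.5°) cos(12.00°) = -0.0891 + 0.5997 = 0.5106.
θ_z = arccos(0.5106) = 59.30°.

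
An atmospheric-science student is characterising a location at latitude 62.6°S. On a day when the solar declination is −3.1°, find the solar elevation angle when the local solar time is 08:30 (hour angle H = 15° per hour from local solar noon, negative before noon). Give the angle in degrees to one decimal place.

19.1°

Hour angle H = 15° × (8.5 − 12) = -52.50°.
cos θ_z = sin(-62.6°) sin(-3.1°) + cos(-62.6°) cos(-3.1°) cos(-52.50°) = 0.0480 + 0.2797 = 0.3277.
θ_z = arccos(0.3277) = 70.87°, so the elevation is 90° − 70.87° = 19.13°.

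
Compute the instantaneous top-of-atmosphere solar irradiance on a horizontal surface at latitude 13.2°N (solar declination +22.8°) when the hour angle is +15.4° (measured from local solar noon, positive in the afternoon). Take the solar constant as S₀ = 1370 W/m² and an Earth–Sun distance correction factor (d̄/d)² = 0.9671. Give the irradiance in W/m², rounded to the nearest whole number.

1264 W/m²

cos θ_z = sin(13.2°) sin(22.8°) + cos(13.2°) cos(22.8°) cos(15.40°) = 0.0885 + 0.8653 = 0.9538.
Top-of-atmosphere irradiance = S₀ (d̄/d)² cos θ_z = 1370 × 0.9671 × 0.9538 = 1263.72 W/m².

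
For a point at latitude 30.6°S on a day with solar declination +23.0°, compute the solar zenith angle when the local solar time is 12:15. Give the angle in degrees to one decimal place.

53.7°

Hour angle H = 15° × (12.25 − 12) = 3.75°.
With φ = -30.6°, δ = 23.0°, H = 3.75°: sin φ sin δ = -0.1989, cos φ cos δ cos H = 0.7906, so cos θ_z = 0.5917.
θ_z = arccos(0.5917) = 53.72°.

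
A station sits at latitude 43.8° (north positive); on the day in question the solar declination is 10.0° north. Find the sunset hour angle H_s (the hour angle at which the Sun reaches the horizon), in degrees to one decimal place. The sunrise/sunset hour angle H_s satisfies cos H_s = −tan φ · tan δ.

cos H_s = −tan(43.8°) · tan(10.0°) = -0.1691, so H_s = arccos(-0.1691) = 99.74°.

99.7°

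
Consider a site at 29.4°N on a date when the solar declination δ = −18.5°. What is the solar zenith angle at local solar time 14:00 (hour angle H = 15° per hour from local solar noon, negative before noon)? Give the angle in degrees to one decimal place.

56.0°

Hour angle H = 15° × (14 − 12) = 30.00°.
With φ = 29.4°, δ = -18.5°, H = 30.00°: sin φ sin δ = -0.1558, cos φ cos δ cos H = 0.7155, so cos θ_z = 0.5597.
θ_z = arccos(0.5597) = 55.96°.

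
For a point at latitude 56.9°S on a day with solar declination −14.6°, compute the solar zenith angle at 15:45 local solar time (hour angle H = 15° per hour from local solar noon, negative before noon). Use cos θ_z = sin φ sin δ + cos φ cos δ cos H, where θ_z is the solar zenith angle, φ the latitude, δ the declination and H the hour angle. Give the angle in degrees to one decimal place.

59.7°

Hour angle H = 15° × (15.75 − 12) = 56.25°.
With φ = -56.9°, δ = -14.6°, H = 56.25°: sin φ sin δ = 0.2112, cos φ cos δ cos H = 0.2936, so cos θ_z = 0.5048.
θ_z = arccos(0.5048) = 59.68°.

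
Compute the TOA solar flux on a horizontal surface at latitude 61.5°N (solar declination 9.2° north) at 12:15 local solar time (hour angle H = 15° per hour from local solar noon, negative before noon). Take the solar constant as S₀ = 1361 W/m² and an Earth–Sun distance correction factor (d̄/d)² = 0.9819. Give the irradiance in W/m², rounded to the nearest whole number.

Hour angle H = 15° × (12.25 − 12) = 3.75°.
With φ = 61.5°, δ = 9.2°, H = 3.75°: sin φ sin δ = 0.1405, cos φ cos δ cos H = 0.4700, so cos θ_z = 0.6105.
Top-of-atmosphere irradiance = S₀ (d̄/d)² cos θ_z = 1361 × 0.9819 × 0.6105 = 815.85 W/m².

816 W/m²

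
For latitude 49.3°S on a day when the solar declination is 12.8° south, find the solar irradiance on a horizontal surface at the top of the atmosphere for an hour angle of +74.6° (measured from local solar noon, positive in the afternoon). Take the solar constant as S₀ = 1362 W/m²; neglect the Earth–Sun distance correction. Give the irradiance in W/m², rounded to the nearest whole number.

With φ = -49.3°, δ = -12.8°, H = 74.60°: sin φ sin δ = 0.1680, cos φ cos δ cos H = 0.1689, so cos θ_z = 0.3369.
Top-of-atmosphere irradiance = S₀ cos θ_z = 1362 × 0.3369 = 458.86 W/m².

459 W/m²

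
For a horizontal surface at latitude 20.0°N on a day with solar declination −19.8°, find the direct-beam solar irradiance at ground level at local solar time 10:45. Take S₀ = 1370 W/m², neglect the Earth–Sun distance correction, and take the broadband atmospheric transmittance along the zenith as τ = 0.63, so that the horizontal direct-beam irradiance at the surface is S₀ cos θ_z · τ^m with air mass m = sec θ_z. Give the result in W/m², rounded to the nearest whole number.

Hour angle H = 15° × (10.75 − 12) = -18.75°.
cos θ_z = sin(20.0°) sin(-19.8°) + cos(20.0°) cos(-19.8°) cos(-18.75°) = -0.1159 + 0.8372 = 0.7213.
Air mass m = 1/cos θ_z = 1/0.7213 = 1.386; τ^m = 0.63^1.386 = 0.5271.
Surface direct beam = 1370 × 0.7213 × 0.5271 = 520.87 W/m².

521 W/m²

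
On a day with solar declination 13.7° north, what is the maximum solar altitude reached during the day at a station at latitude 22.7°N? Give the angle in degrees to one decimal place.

81.0°

At local solar noon the hour angle is zero, so the elevation is 90° − |φ − δ| = 90° − |22.7° − (13.7°)| = 90° − 9.0° = 81.0°.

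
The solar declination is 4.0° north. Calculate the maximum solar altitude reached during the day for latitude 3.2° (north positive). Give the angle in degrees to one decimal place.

At local solar noon the hour angle is zero, so the elevation is 90° − |φ − δ| = 90° − |3.2° − (4.0°)| = 90° − 0.8° = 89.2°.

89.2°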